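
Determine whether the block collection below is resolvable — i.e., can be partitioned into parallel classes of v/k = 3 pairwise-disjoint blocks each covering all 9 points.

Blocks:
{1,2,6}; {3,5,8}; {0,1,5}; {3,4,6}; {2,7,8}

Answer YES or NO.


v = 9, block size k = 3, number of blocks = 5.
For resolvability, blocks must partition into parallel classes of size v/k = 3.
Total blocks must therefore be a multiple of 3: 5 = 3·1 + 2 ⇒ not divisible ✗.
Resolvable? NO.

NO


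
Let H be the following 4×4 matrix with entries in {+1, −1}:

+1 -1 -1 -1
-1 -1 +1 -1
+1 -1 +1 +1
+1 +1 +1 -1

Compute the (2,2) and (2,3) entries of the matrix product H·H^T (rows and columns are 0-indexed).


Row 2 of H: [1, -1, 1, 1].
Row 3 of H: [1, 1, 1, -1].
(H·H^T)[2][2] = Σ_j H[2][j]·H[2][j] = (1)² + (-1)² + (1)² + (1)² = 1 + 1 + 1 + 1 = 4.
(H·H^T)[2][3] = Σ_j H[2][j]·H[3][j] = (1)·(1) + (-1)·(1) + (1)·(1) + (1)·(-1) = 1 + -1 + 1 + -1 = 0.
So rows 2 and 3 are orthogonal; the diagonal entry equals n = 4.

(2,2) entry = 4; (2,3) entry = 0.


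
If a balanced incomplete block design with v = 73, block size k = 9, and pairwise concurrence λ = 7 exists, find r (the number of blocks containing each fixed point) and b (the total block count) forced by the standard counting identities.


Any 2-(v, k, λ) BIBD satisfies two necessary conditions:
  (i)  Each point sits in r blocks, and counting incidences through any fixed point gives r(k − 1) = λ(v − 1), so r = λ(v − 1)/(k − 1).
  (ii) Total incidences bk = vr, so b = vr/k.
Step 1: r = λ(v − 1)/(k − 1) = 7·(73 − 1)/(9 − 1) = 7·72/8 = 504/8 = 63.
Step 2: b = vr/k = 73·63/9 = 4599/9 = 511.
Check integrality: r = 63 ∈ Z ✓, b = 511 ∈ Z ✓.
(These identities are necessary conditions: they determine r and b for any design with these parameters, but do not by themselves prove that one exists.)

r = 63, b = 511.


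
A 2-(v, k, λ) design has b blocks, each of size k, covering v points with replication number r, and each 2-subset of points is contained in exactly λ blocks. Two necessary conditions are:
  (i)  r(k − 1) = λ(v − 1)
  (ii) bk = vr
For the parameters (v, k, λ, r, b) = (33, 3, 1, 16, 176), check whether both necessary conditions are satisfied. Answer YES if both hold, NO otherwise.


Condition (i): r(k − 1) = 16·2 = 32; λ(v − 1) = 1·32 = 32. Match? YES.
Condition (ii): bk = 176·3 = 528; vr = 33·16 = 528. Match? YES.
Both conditions hold? YES.

YES


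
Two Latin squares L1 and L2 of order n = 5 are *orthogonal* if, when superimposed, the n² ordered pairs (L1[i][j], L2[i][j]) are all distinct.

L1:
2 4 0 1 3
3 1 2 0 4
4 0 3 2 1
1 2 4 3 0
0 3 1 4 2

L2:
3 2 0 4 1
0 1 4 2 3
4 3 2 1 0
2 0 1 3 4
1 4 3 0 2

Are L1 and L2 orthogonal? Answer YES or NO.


Form the n² = 25 superimposed pairs (L1[i][j], L2[i][j]), row by row (rows and columns indexed from 0):
row 0: (2,3) (4,2) (0,0) (1,4) (3,1)
row 1: (3,0) (1,1) (2,4) (0,2) (4,3)
row 2: (4,4) (0,3) (3,2) (2,1) (1,0)
row 3: (1,2) (2,0) (4,1) (3,3) (0,4)
row 4: (0,1) (3,4) (1,3) (4,0) (2,2)
Orthogonality requires all 25 pairs distinct.
Check by first coordinate: for each symbol s of L1, list the L2 entries in the n cells where L1 = s; they must all differ.
  L1 = 0: L2 entries (in reading order) 0, 2, 3, 4, 1 — all 5 distinct ✓
  L1 = 1: L2 entries (in reading order) 4, 1, 0, 2, 3 — all 5 distinct ✓
  L1 = 2: L2 entries (in reading order) 3, 4, 1, 0, 2 — all 5 distinct ✓
  L1 = 3: L2 entries (in reading order) 1, 0, 2, 3, 4 — all 5 distinct ✓
  L1 = 4: L2 entries (in reading order) 2, 3, 4, 1, 0 — all 5 distinct ✓
Every symbol of L1 meets every symbol of L2 exactly once, so all 25 pairs are distinct (25 of 25).
Conclusion: YES.

YES


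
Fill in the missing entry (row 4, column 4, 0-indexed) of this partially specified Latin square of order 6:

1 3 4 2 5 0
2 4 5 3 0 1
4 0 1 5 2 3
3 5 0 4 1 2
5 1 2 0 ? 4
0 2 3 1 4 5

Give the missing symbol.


Row 4 contains symbols [0, 1, 2, 4, 5] — missing [3].
Column 4 contains symbols [0, 1, 2, 4, 5] — missing [3].
The missing symbol must appear in both missing sets; intersection = [3].
Therefore the hidden value is 3.

Missing value = 3.


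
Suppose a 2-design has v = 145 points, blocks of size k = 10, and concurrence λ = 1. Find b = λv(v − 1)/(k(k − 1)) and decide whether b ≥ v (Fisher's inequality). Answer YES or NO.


b = λv(v − 1)/(k(k − 1)) = 1·145·144/(10·9) = 20880/90 = 232.
Compare with v = 145: b ≥ v, so Fisher's inequality holds.

YES


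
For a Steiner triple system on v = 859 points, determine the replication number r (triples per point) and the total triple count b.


An STS(v) is a 2-(v, 3, 1) BIBD: block size k = 3, λ = 1.
Replication: r(k − 1) = λ(v − 1) ⇒ r·2 = 859 − 1 = 858 ⇒ r = 429.
Block count: b = v(v − 1)/6 = 859·858/6 = 737022/6 = 122837.
(Check via bk = vr: 122837·3 = 368511 = 859·429 = 368511 ✓.)

r = 429, b = 122837.


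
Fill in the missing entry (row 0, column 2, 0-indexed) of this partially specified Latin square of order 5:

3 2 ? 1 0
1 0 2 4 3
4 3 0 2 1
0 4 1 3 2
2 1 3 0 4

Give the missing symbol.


Row 0 contains symbols [0, 1, 2, 3] — missing [4].
Column 2 contains symbols [0, 1, 2, 3] — missing [4].
The missing symbol must appear in both missing sets; intersection = [4].
Therefore the hidden value is 4.

Missing value = 4.


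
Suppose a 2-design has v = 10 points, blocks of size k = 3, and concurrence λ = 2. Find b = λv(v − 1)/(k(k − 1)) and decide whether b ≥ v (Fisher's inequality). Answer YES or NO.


b = λv(v − 1)/(k(k − 1)) = 2·10·9/(3·2) = 180/6 = 30.
Compare with v = 10: b ≥ v, so Fisher's inequality holds.

YES


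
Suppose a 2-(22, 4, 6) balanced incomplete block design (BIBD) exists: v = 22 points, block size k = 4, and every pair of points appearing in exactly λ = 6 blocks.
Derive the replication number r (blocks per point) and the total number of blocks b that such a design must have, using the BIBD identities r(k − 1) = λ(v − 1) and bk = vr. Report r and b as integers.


Any 2-(v, k, λ) BIBD satisfies two necessary conditions:
  (i)  Each point sits in r blocks, and counting incidences through any fixed point gives r(k − 1) = λ(v − 1), so r = λ(v − 1)/(k − 1).
  (ii) Total incidences bk = vr, so b = vr/k.
Step 1: r = λ(v − 1)/(k − 1) = 6·(22 − 1)/(4 − 1) = 6·21/3 = 126/3 = 42.
Step 2: b = vr/k = 22·42/4 = 924/4 = 231.
Check integrality: r = 42 ∈ Z ✓, b = 231 ∈ Z ✓.
(These identities are necessary conditions: they determine r and b for any design with these parameters, but do not by themselves prove that one exists.)

r = 42, b = 231.


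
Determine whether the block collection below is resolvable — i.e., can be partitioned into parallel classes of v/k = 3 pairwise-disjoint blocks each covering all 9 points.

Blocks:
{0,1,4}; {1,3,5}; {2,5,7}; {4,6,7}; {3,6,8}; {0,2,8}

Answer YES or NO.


v = 9, block size k = 3, number of blocks = 6.
For resolvability, blocks must partition into parallel classes of size v/k = 3.
Total blocks must therefore be a multiple of 3: 6 = 3·2 + 0 ⇒ divisible ✓.
Greedy packing gives 2 candidate class(es). Each should be a full parallel class (size 3, covers all 9 points).
  Class 1 (3 blocks): {0,1,4}; {2,5,7}; {3,6,8}. Points covered: [0, 1, 2, 3, 4, 5, 6, 7, 8].
  Class 2 (3 blocks): {1,3,5}; {4,6,7}; {0,2,8}. Points covered: [0, 1, 2, 3, 4, 5, 6, 7, 8].
All classes full (size 3)? YES. All classes cover every point? YES.
Resolvable? YES.

YES


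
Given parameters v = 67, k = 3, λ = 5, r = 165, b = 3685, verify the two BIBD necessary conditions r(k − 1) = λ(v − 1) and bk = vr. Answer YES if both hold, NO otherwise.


Condition (i): r(k − 1) = 165·2 = 330; λ(v − 1) = 5·66 = 330. Match? YES.
Condition (ii): bk = 3685·3 = 11055; vr = 67·165 = 11055. Match? YES.
Both conditions hold? YES.

YES


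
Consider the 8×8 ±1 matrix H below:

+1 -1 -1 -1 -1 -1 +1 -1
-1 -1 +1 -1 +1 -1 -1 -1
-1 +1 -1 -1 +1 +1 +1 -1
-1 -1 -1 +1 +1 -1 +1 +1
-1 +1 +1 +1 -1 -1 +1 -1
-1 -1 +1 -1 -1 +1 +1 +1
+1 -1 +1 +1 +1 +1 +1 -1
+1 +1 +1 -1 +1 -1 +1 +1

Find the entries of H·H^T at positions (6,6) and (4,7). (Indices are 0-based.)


Row 4 of H: [-1, 1, 1, 1, -1, -1, 1, -1].
Row 6 of H: [1, -1, 1, 1, 1, 1, 1, -1].
Row 7 of H: [1, 1, 1, -1, 1, -1, 1, 1].
(H·H^T)[6][6] = Σ_j H[6][j]·H[6][j] = (1)² + (-1)² + (1)² + (1)² + (1)² + (1)² + (1)² + (-1)² = 1 + 1 + 1 + 1 + 1 + 1 + 1 + 1 = 8.
(H·H^T)[4][7] = Σ_j H[4][j]·H[7][j] = (-1)·(1) + (1)·(1) + (1)·(1) + (1)·(-1) + (-1)·(1) + (-1)·(-1) + (1)·(1) + (-1)·(1) = -1 + 1 + 1 + -1 + -1 + 1 + 1 + -1 = 0.
So rows 4 and 7 are orthogonal; the diagonal entry equals n = 8.

(6,6) entry = 8; (4,7) entry = 0.


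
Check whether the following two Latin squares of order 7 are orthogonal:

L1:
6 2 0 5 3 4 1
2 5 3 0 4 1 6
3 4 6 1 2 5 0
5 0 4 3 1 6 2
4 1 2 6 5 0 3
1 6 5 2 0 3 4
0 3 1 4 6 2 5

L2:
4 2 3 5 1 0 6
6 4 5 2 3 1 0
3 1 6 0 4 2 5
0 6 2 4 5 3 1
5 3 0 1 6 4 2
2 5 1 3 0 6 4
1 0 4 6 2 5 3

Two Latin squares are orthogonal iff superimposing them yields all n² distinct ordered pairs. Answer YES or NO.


Form the n² = 49 superimposed pairs (L1[i][j], L2[i][j]), row by row (rows and columns indexed from 0):
row 0: (6,4) (2,2) (0,3) (5,5) (3,1) (4,0) (1,6)
row 1: (2,6) (5,4) (3,5) (0,2) (4,3) (1,1) (6,0)
row 2: (3,3) (4,1) (6,6) (1,0) (2,4) (5,2) (0,5)
row 3: (5,0) (0,6) (4,2) (3,4) (1,5) (6,3) (2,1)
row 4: (4,5) (1,3) (2,0) (6,1) (5,6) (0,4) (3,2)
row 5: (1,2) (6,5) (5,1) (2,3) (0,0) (3,6) (4,4)
row 6: (0,1) (3,0) (1,4) (4,6) (6,2) (2,5) (5,3)
Orthogonality requires all 49 pairs distinct.
Check by first coordinate: for each symbol s of L1, list the L2 entries in the n cells where L1 = s; they must all differ.
  L1 = 0: L2 entries (in reading order) 3, 2, 5, 6, 4, 0, 1 — all 7 distinct ✓
  L1 = 1: L2 entries (in reading order) 6, 1, 0, 5, 3, 2, 4 — all 7 distinct ✓
  L1 = 2: L2 entries (in reading order) 2, 6, 4, 1, 0, 3, 5 — all 7 distinct ✓
  L1 = 3: L2 entries (in reading order) 1, 5, 3, 4, 2, 6, 0 — all 7 distinct ✓
  L1 = 4: L2 entries (in reading order) 0, 3, 1, 2, 5, 4, 6 — all 7 distinct ✓
  L1 = 5: L2 entries (in reading order) 5, 4, 2, 0, 6, 1, 3 — all 7 distinct ✓
  L1 = 6: L2 entries (in reading order) 4, 0, 6, 3, 1, 5, 2 — all 7 distinct ✓
Every symbol of L1 meets every symbol of L2 exactly once, so all 49 pairs are distinct (49 of 49).
Conclusion: YES.

YES


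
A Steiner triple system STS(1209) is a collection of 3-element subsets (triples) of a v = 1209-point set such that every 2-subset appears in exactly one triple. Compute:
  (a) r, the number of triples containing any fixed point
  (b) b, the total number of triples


An STS(v) is a 2-(v, 3, 1) BIBD: block size k = 3, λ = 1.
Replication: r(k − 1) = λ(v − 1) ⇒ r·2 = 1209 − 1 = 1208 ⇒ r = 604.
Block count: bk = vr ⇒ b·3 = 1209·604 = 730236 ⇒ b = 243412.

r = 604, b = 243412.


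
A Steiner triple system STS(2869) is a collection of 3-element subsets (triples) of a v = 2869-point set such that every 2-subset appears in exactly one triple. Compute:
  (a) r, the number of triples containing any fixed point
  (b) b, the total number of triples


An STS(v) is a 2-(v, 3, 1) BIBD: block size k = 3, λ = 1.
Replication: r(k − 1) = λ(v − 1) ⇒ r·2 = 2869 − 1 = 2868 ⇒ r = 1434.
Block count: bk = vr ⇒ b·3 = 2869·1434 = 4114146 ⇒ b = 1371382.
(Check via b = v(v − 1)/6 = 2869·2868/6 = 8228292/6 = 1371382.)

r = 1434, b = 1371382.


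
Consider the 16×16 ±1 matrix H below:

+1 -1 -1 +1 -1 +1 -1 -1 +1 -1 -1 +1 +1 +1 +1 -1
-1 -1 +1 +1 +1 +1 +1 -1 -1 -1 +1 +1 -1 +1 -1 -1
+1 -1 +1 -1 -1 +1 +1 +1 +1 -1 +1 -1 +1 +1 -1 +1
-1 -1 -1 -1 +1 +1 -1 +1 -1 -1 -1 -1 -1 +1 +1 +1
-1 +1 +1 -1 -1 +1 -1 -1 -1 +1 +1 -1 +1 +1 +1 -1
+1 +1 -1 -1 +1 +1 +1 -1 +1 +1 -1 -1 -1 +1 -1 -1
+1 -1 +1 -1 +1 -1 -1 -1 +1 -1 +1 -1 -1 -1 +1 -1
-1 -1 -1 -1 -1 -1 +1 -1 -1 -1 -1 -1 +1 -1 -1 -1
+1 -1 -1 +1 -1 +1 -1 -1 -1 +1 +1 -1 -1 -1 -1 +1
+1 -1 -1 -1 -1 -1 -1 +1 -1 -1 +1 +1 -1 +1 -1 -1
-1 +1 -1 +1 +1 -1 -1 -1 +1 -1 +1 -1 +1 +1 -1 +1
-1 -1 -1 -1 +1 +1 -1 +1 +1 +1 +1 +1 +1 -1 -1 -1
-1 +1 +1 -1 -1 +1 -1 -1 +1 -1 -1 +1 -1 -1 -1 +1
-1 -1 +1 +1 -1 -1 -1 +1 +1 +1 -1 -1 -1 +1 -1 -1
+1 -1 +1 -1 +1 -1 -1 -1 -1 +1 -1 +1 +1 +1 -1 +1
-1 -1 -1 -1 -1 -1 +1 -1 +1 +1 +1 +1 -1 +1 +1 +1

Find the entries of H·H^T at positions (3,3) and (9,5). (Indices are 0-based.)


Row 3 of H: [-1, -1, -1, -1, 1, 1, -1, 1, -1, -1, -1, -1, -1, 1, 1, 1].
Row 5 of H: [1, 1, -1, -1, 1, 1, 1, -1, 1, 1, -1, -1, -1, 1, -1, -1].
Row 9 of H: [1, -1, -1, -1, -1, -1, -1, 1, -1, -1, 1, 1, -1, 1, -1, -1].
(H·H^T)[3][3] = Σ_j H[3][j]·H[3][j] = (-1)² + (-1)² + (-1)² + (-1)² + (1)² + (1)² + (-1)² + (1)² + (-1)² + (-1)² + (-1)² + (-1)² + (-1)² + (1)² + (1)² + (1)² = 1 + 1 + 1 + 1 + 1 + 1 + 1 + 1 + 1 + 1 + 1 + 1 + 1 + 1 + 1 + 1 = 16.
(H·H^T)[9][5] = Σ_j H[9][j]·H[5][j] = (1)·(1) + (-1)·(1) + (-1)·(-1) + (-1)·(-1) + (-1)·(1) + (-1)·(1) + (-1)·(1) + (1)·(-1) + (-1)·(1) + (-1)·(1) + (1)·(-1) + (1)·(-1) + (-1)·(-1) + (1)·(1) + (-1)·(-1) + (-1)·(-1) = 1 + -1 + 1 + 1 + -1 + -1 + -1 + -1 + -1 + -1 + -1 + -1 + 1 + 1 + 1 + 1 = -2.
Rows 9 and 5 are not orthogonal (dot product = -2 ≠ 0), so H is not a Hadamard matrix.

(3,3) entry = 16; (9,5) entry = -2.


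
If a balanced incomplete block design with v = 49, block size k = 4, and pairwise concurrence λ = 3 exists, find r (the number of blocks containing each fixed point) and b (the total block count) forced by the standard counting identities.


Any 2-(v, k, λ) BIBD satisfies two necessary conditions:
  (i)  Each point sits in r blocks, and counting incidences through any fixed point gives r(k − 1) = λ(v − 1), so r = λ(v − 1)/(k − 1).
  (ii) Total incidences bk = vr, so b = vr/k.
Step 1: r = λ(v − 1)/(k − 1) = 3·(49 − 1)/(4 − 1) = 3·48/3 = 144/3 = 48.
Step 2: b = vr/k = 49·48/4 = 2352/4 = 588.
Check integrality: r = 48 ∈ Z ✓, b = 588 ∈ Z ✓.
(These identities are necessary conditions: they determine r and b for any design with these parameters, but do not by themselves prove that one exists.)

r = 48, b = 588.


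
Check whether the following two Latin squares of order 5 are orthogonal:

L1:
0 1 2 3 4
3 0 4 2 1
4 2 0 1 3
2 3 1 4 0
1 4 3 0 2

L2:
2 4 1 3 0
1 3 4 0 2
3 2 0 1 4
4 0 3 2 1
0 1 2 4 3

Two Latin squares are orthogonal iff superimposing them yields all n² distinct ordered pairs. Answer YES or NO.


Form the n² = 25 superimposed pairs (L1[i][j], L2[i][j]), row by row (rows and columns indexed from 0):
row 0: (0,2) (1,4) (2,1) (3,3) (4,0)
row 1: (3,1) (0,3) (4,4) (2,0) (1,2)
row 2: (4,3) (2,2) (0,0) (1,1) (3,4)
row 3: (2,4) (3,0) (1,3) (4,2) (0,1)
row 4: (1,0) (4,1) (3,2) (0,4) (2,3)
Orthogonality requires all 25 pairs distinct.
Check by first coordinate: for each symbol s of L1, list the L2 entries in the n cells where L1 = s; they must all differ.
  L1 = 0: L2 entries (in reading order) 2, 3, 0, 1, 4 — all 5 distinct ✓
  L1 = 1: L2 entries (in reading order) 4, 2, 1, 3, 0 — all 5 distinct ✓
  L1 = 2: L2 entries (in reading order) 1, 0, 2, 4, 3 — all 5 distinct ✓
  L1 = 3: L2 entries (in reading order) 3, 1, 4, 0, 2 — all 5 distinct ✓
  L1 = 4: L2 entries (in reading order) 0, 4, 3, 2, 1 — all 5 distinct ✓
Every symbol of L1 meets every symbol of L2 exactly once, so all 25 pairs are distinct (25 of 25).
Conclusion: YES.

YES


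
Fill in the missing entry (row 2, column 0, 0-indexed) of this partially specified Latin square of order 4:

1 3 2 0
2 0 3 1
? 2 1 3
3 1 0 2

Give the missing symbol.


Row 2 contains symbols [1, 2, 3] — missing [0].
Column 0 contains symbols [1, 2, 3] — missing [0].
The missing symbol must appear in both missing sets; intersection = [0].
Therefore the hidden value is 0.

Missing value = 0.


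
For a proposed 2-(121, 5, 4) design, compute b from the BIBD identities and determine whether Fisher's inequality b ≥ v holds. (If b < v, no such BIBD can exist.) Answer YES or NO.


b = λv(v − 1)/(k(k − 1)) = 4·121·120/(5·4) = 58080/20 = 2904.
Compare with v = 121: b ≥ v, so Fisher's inequality holds.

YES


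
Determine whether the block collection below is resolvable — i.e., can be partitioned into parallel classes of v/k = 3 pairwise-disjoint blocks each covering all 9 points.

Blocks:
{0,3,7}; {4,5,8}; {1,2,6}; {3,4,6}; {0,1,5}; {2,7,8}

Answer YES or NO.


v = 9, block size k = 3, number of blocks = 6.
For resolvability, blocks must partition into parallel classes of size v/k = 3.
Total blocks must therefore be a multiple of 3: 6 = 3·2 + 0 ⇒ divisible ✓.
Greedy packing gives 2 candidate class(es). Each should be a full parallel class (size 3, covers all 9 points).
  Class 1 (3 blocks): {0,3,7}; {4,5,8}; {1,2,6}. Points covered: [0, 1, 2, 3, 4, 5, 6, 7, 8].
  Class 2 (3 blocks): {3,4,6}; {0,1,5}; {2,7,8}. Points covered: [0, 1, 2, 3, 4, 5, 6, 7, 8].
All classes full (size 3)? YES. All classes cover every point? YES.
Resolvable? YES.

YES


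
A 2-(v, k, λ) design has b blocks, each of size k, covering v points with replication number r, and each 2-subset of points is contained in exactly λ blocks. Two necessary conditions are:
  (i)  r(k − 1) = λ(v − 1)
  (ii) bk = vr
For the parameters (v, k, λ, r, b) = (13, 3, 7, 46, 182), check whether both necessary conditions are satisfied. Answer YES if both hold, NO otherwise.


Condition (i): r(k − 1) = 46·2 = 92; λ(v − 1) = 7·12 = 84. Match? NO.
Condition (ii): bk = 182·3 = 546; vr = 13·46 = 598. Match? NO.
Both conditions hold? NO.

NO


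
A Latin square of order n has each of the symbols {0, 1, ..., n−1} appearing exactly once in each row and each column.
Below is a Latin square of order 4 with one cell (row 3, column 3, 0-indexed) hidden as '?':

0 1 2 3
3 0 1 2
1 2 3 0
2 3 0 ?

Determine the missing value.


Row 3 contains symbols [0, 2, 3] — missing [1].
Column 3 contains symbols [0, 2, 3] — missing [1].
The missing symbol must appear in both missing sets; intersection = [1].
Therefore the hidden value is 1.

Missing value = 1.


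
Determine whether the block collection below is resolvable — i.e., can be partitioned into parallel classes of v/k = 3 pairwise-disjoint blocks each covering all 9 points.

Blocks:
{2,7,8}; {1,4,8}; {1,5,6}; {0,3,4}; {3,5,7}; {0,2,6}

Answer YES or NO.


v = 9, block size k = 3, number of blocks = 6.
For resolvability, blocks must partition into parallel classes of size v/k = 3.
Total blocks must therefore be a multiple of 3: 6 = 3·2 + 0 ⇒ divisible ✓.
Greedy packing gives 2 candidate class(es). Each should be a full parallel class (size 3, covers all 9 points).
  Class 1 (3 blocks): {2,7,8}; {1,5,6}; {0,3,4}. Points covered: [0, 1, 2, 3, 4, 5, 6, 7, 8].
  Class 2 (3 blocks): {1,4,8}; {3,5,7}; {0,2,6}. Points covered: [0, 1, 2, 3, 4, 5, 6, 7, 8].
All classes full (size 3)? YES. All classes cover every point? YES.
Resolvable? YES.

YES


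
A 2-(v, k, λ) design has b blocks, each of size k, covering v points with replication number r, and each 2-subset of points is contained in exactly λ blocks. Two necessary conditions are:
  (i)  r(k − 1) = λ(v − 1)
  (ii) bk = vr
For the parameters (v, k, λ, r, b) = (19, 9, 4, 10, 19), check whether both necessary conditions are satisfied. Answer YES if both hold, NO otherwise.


Condition (i): r(k − 1) = 10·8 = 80; λ(v − 1) = 4·18 = 72. Match? NO.
Condition (ii): bk = 19·9 = 171; vr = 19·10 = 190. Match? NO.
Both conditions hold? NO.

NO


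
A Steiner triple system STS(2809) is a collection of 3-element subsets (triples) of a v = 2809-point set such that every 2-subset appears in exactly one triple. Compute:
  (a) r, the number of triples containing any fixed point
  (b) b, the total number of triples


An STS(v) is a 2-(v, 3, 1) BIBD: block size k = 3, λ = 1.
Replication: r(k − 1) = λ(v − 1) ⇒ r·2 = 2809 − 1 = 2808 ⇒ r = 1404.
Block count: bk = vr ⇒ b·3 = 2809·1404 = 3943836 ⇒ b = 1314612.
(Check via b = v(v − 1)/6 = 2809·2808/6 = 7887672/6 = 1314612.)

r = 1404, b = 1314612.


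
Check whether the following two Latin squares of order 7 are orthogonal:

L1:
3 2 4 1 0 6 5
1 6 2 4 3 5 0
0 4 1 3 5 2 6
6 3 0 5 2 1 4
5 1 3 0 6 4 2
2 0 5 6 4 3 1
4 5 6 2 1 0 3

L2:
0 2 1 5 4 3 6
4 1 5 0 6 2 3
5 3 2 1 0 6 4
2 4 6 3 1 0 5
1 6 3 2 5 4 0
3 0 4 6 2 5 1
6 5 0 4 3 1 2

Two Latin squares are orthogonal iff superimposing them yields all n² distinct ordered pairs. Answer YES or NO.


Form the n² = 49 superimposed pairs (L1[i][j], L2[i][j]), row by row (rows and columns indexed from 0):
row 0: (3,0) (2,2) (4,1) (1,5) (0,4) (6,3) (5,6)
row 1: (1,4) (6,1) (2,5) (4,0) (3,6) (5,2) (0,3)
row 2: (0,5) (4,3) (1,2) (3,1) (5,0) (2,6) (6,4)
row 3: (6,2) (3,4) (0,6) (5,3) (2,1) (1,0) (4,5)
row 4: (5,1) (1,6) (3,3) (0,2) (6,5) (4,4) (2,0)
row 5: (2,3) (0,0) (5,4) (6,6) (4,2) (3,5) (1,1)
row 6: (4,6) (5,5) (6,0) (2,4) (1,3) (0,1) (3,2)
Orthogonality requires all 49 pairs distinct.
Check by first coordinate: for each symbol s of L1, list the L2 entries in the n cells where L1 = s; they must all differ.
  L1 = 0: L2 entries (in reading order) 4, 3, 5, 6, 2, 0, 1 — all 7 distinct ✓
  L1 = 1: L2 entries (in reading order) 5, 4, 2, 0, 6, 1, 3 — all 7 distinct ✓
  L1 = 2: L2 entries (in reading order) 2, 5, 6, 1, 0, 3, 4 — all 7 distinct ✓
  L1 = 3: L2 entries (in reading order) 0, 6, 1, 4, 3, 5, 2 — all 7 distinct ✓
  L1 = 4: L2 entries (in reading order) 1, 0, 3, 5, 4, 2, 6 — all 7 distinct ✓
  L1 = 5: L2 entries (in reading order) 6, 2, 0, 3, 1, 4, 5 — all 7 distinct ✓
  L1 = 6: L2 entries (in reading order) 3, 1, 4, 2, 5, 6, 0 — all 7 distinct ✓
Every symbol of L1 meets every symbol of L2 exactly once, so all 49 pairs are distinct (49 of 49).
Conclusion: YES.

YES


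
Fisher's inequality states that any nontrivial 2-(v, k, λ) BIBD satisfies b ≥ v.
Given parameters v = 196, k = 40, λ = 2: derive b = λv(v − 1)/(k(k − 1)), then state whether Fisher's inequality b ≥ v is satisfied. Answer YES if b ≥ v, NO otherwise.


b = λv(v − 1)/(k(k − 1)) = 2·196·195/(40·39) = 76440/1560 = 49.
Compare with v = 196: b < v, so Fisher's inequality fails.

NO


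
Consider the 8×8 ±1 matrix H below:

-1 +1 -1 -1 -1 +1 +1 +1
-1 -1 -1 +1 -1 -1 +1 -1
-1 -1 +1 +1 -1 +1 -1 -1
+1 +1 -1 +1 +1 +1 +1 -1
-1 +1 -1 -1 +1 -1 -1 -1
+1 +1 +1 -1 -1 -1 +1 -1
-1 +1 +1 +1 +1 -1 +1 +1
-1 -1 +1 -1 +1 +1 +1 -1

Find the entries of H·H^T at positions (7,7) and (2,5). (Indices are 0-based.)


Row 2 of H: [-1, -1, 1, 1, -1, 1, -1, -1].
Row 5 of H: [1, 1, 1, -1, -1, -1, 1, -1].
Row 7 of H: [-1, -1, 1, -1, 1, 1, 1, -1].
(H·H^T)[7][7] = Σ_j H[7][j]·H[7][j] = (-1)² + (-1)² + (1)² + (-1)² + (1)² + (1)² + (1)² + (-1)² = 1 + 1 + 1 + 1 + 1 + 1 + 1 + 1 = 8.
(H·H^T)[2][5] = Σ_j H[2][j]·H[5][j] = (-1)·(1) + (-1)·(1) + (1)·(1) + (1)·(-1) + (-1)·(-1) + (1)·(-1) + (-1)·(1) + (-1)·(-1) = -1 + -1 + 1 + -1 + 1 + -1 + -1 + 1 = -2.
Rows 2 and 5 are not orthogonal (dot product = -2 ≠ 0), so H is not a Hadamard matrix.

(7,7) entry = 8; (2,5) entry = -2.


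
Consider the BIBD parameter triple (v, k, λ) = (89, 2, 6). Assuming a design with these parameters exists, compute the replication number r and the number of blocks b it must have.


Any 2-(v, k, λ) BIBD satisfies two necessary conditions:
  (i)  Each point sits in r blocks, and counting incidences through any fixed point gives r(k − 1) = λ(v − 1), so r = λ(v − 1)/(k − 1).
  (ii) Total incidences bk = vr, so b = vr/k.
Step 1: r = λ(v − 1)/(k − 1) = 6·(89 − 1)/(2 − 1) = 6·88/1 = 528/1 = 528.
Step 2: b = vr/k = 89·528/2 = 46992/2 = 23496.
Check integrality: r = 528 ∈ Z ✓, b = 23496 ∈ Z ✓.
(These identities are necessary conditions: they determine r and b for any design with these parameters, but do not by themselves prove that one exists.)

r = 528, b = 23496.


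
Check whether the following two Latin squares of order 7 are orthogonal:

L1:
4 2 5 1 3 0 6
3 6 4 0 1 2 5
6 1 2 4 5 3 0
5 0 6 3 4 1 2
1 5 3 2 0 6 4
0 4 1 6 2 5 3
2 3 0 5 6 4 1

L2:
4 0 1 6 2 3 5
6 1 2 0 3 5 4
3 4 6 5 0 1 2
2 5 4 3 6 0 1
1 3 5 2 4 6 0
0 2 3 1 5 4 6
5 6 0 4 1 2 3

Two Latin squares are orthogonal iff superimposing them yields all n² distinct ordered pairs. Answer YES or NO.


Form the n² = 49 superimposed pairs (L1[i][j], L2[i][j]), row by row (rows and columns indexed from 0):
row 0: (4,4) (2,0) (5,1) (1,6) (3,2) (0,3) (6,5)
row 1: (3,6) (6,1) (4,2) (0,0) (1,3) (2,5) (5,4)
row 2: (6,3) (1,4) (2,6) (4,5) (5,0) (3,1) (0,2)
row 3: (5,2) (0,5) (6,4) (3,3) (4,6) (1,0) (2,1)
row 4: (1,1) (5,3) (3,5) (2,2) (0,4) (6,6) (4,0)
row 5: (0,0) (4,2) (1,3) (6,1) (2,5) (5,4) (3,6)
row 6: (2,5) (3,6) (0,0) (5,4) (6,1) (4,2) (1,3)
Orthogonality requires all 49 pairs distinct.
But the pair (0,0) repeats: cell (1,3) has L1 = 0, L2 = 0, and cell (5,0) has L1 = 0, L2 = 0.
A repeated pair means some other pair never occurs (only 35 distinct pairs out of 49), so the squares are not orthogonal.
Conclusion: NO.

NO


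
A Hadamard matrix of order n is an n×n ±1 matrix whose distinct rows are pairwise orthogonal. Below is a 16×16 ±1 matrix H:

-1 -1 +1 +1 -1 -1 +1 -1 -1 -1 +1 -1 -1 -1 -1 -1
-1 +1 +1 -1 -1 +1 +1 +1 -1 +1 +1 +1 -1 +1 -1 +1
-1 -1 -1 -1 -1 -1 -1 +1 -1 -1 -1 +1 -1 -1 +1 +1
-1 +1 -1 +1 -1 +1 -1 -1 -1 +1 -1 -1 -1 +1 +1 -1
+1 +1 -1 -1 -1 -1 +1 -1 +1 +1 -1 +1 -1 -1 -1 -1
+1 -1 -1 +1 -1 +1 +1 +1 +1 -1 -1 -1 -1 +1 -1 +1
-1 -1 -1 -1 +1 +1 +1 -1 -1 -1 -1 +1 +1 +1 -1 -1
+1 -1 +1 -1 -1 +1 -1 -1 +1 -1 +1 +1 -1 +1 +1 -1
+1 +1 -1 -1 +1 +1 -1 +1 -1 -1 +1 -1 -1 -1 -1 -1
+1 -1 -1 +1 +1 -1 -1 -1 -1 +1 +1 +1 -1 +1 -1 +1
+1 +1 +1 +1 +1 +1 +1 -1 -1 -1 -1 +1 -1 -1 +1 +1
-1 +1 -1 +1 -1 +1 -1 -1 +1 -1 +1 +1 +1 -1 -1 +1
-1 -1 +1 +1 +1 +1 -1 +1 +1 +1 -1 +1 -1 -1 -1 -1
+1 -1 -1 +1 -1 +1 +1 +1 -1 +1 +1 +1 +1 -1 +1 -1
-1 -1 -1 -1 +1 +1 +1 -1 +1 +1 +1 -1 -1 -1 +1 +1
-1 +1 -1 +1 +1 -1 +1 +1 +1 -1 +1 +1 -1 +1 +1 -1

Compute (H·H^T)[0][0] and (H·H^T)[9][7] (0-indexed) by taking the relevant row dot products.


Row 0 of H: [-1, -1, 1, 1, -1, -1, 1, -1, -1, -1, 1, -1, -1, -1, -1, -1].
Row 7 of H: [1, -1, 1, -1, -1, 1, -1, -1, 1, -1, 1, 1, -1, 1, 1, -1].
Row 9 of H: [1, -1, -1, 1, 1, -1, -1, -1, -1, 1, 1, 1, -1, 1, -1, 1].
(H·H^T)[0][0] = Σ_j H[0][j]·H[0][j] = (-1)² + (-1)² + (1)² + (1)² + (-1)² + (-1)² + (1)² + (-1)² + (-1)² + (-1)² + (1)² + (-1)² + (-1)² + (-1)² + (-1)² + (-1)² = 1 + 1 + 1 + 1 + 1 + 1 + 1 + 1 + 1 + 1 + 1 + 1 + 1 + 1 + 1 + 1 = 16.
(H·H^T)[9][7] = Σ_j H[9][j]·H[7][j] = (1)·(1) + (-1)·(-1) + (-1)·(1) + (1)·(-1) + (1)·(-1) + (-1)·(1) + (-1)·(-1) + (-1)·(-1) + (-1)·(1) + (1)·(-1) + (1)·(1) + (1)·(1) + (-1)·(-1) + (1)·(1) + (-1)·(1) + (1)·(-1) = 1 + 1 + -1 + -1 + -1 + -1 + 1 + 1 + -1 + -1 + 1 + 1 + 1 + 1 + -1 + -1 = 0.
So rows 9 and 7 are orthogonal; the diagonal entry equals n = 16.

(0,0) entry = 16; (9,7) entry = 0.


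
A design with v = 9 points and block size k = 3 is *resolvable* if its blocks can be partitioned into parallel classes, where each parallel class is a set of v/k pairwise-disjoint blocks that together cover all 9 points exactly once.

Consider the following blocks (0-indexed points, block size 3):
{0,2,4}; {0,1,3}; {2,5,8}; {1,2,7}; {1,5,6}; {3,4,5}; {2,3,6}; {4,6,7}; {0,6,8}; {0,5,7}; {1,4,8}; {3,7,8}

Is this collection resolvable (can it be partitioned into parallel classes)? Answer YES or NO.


v = 9, block size k = 3, number of blocks = 12.
For resolvability, blocks must partition into parallel classes of size v/k = 3.
Total blocks must therefore be a multiple of 3: 12 = 3·4 + 0 ⇒ divisible ✓.
Greedy packing gives 4 candidate class(es). Each should be a full parallel class (size 3, covers all 9 points).
  Class 1 (3 blocks): {0,2,4}; {1,5,6}; {3,7,8}. Points covered: [0, 1, 2, 3, 4, 5, 6, 7, 8].
  Class 2 (3 blocks): {0,1,3}; {2,5,8}; {4,6,7}. Points covered: [0, 1, 2, 3, 4, 5, 6, 7, 8].
  Class 3 (3 blocks): {1,2,7}; {3,4,5}; {0,6,8}. Points covered: [0, 1, 2, 3, 4, 5, 6, 7, 8].
  Class 4 (3 blocks): {2,3,6}; {0,5,7}; {1,4,8}. Points covered: [0, 1, 2, 3, 4, 5, 6, 7, 8].
All classes full (size 3)? YES. All classes cover every point? YES.
Resolvable? YES.

YES


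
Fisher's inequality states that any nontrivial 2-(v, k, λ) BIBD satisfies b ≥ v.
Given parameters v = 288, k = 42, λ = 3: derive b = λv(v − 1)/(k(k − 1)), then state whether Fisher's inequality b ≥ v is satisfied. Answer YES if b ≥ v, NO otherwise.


r = λ(v − 1)/(k − 1) = 3·287/41 = 21.
b = vr/k = 288·21/42 = 144.
Fisher's inequality: b ≥ v ⇔ 144 ≥ 288? NO.

NO


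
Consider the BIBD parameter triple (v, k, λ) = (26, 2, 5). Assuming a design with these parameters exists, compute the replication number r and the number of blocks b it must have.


Any 2-(v, k, λ) BIBD satisfies two necessary conditions:
  (i)  Each point sits in r blocks, and counting incidences through any fixed point gives r(k − 1) = λ(v − 1), so r = λ(v − 1)/(k − 1).
  (ii) Total incidences bk = vr, so b = vr/k.
Step 1: r = λ(v − 1)/(k − 1) = 5·(26 − 1)/(2 − 1) = 5·25/1 = 125/1 = 125.
Step 2: b = vr/k = 26·125/2 = 3250/2 = 1625.
Check integrality: r = 125 ∈ Z ✓, b = 1625 ∈ Z ✓.
(These identities are necessary conditions: they determine r and b for any design with these parameters, but do not by themselves prove that one exists.)

r = 125, b = 1625.


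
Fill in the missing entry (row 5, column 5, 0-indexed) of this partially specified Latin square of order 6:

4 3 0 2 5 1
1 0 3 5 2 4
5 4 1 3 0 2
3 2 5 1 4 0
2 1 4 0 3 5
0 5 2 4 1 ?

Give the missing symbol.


Row 5 contains symbols [0, 1, 2, 4, 5] — missing [3].
Column 5 contains symbols [0, 1, 2, 4, 5] — missing [3].
The missing symbol must appear in both missing sets; intersection = [3].
Therefore the hidden value is 3.

Missing value = 3.


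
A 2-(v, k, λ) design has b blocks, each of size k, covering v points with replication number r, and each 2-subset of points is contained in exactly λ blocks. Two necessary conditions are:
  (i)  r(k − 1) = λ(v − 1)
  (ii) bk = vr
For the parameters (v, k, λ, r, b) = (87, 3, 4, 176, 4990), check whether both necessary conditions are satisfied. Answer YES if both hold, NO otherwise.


Condition (i): r(k − 1) = 176·2 = 352; λ(v − 1) = 4·86 = 344. Match? NO.
Condition (ii): bk = 4990·3 = 14970; vr = 87·176 = 15312. Match? NO.
Both conditions hold? NO.

NO


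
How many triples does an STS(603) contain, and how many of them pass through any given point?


An STS(v) is a 2-(v, 3, 1) BIBD: block size k = 3, λ = 1.
Replication: r(k − 1) = λ(v − 1) ⇒ r·2 = 603 − 1 = 602 ⇒ r = 301.
Block count: b = v(v − 1)/6 = 603·602/6 = 363006/6 = 60501.
(Check via bk = vr: 60501·3 = 181503 = 603·301 = 181503 ✓.)

r = 301, b = 60501.


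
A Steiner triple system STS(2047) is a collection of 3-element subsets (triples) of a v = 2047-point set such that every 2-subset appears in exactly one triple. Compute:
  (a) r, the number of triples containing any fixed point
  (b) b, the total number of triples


An STS(v) is a 2-(v, 3, 1) BIBD: block size k = 3, λ = 1.
Replication: r(k − 1) = λ(v − 1) ⇒ r·2 = 2047 − 1 = 2046 ⇒ r = 1023.
Block count: b = v(v − 1)/6 = 2047·2046/6 = 4188162/6 = 698027.

r = 1023, b = 698027.


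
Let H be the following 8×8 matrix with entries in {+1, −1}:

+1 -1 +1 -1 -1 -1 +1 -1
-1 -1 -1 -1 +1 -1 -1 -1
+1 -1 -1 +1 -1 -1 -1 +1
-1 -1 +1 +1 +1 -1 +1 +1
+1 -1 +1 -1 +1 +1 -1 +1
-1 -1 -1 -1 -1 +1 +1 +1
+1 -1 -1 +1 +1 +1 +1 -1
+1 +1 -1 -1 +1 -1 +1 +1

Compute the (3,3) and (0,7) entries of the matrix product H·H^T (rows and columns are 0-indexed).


Row 0 of H: [1, -1, 1, -1, -1, -1, 1, -1].
Row 3 of H: [-1, -1, 1, 1, 1, -1, 1, 1].
Row 7 of H: [1, 1, -1, -1, 1, -1, 1, 1].
(H·H^T)[3][3] = Σ_j H[3][j]·H[3][j] = (-1)² + (-1)² + (1)² + (1)² + (1)² + (-1)² + (1)² + (1)² = 1 + 1 + 1 + 1 + 1 + 1 + 1 + 1 = 8.
(H·H^T)[0][7] = Σ_j H[0][j]·H[7][j] = (1)·(1) + (-1)·(1) + (1)·(-1) + (-1)·(-1) + (-1)·(1) + (-1)·(-1) + (1)·(1) + (-1)·(1) = 1 + -1 + -1 + 1 + -1 + 1 + 1 + -1 = 0.
So rows 0 and 7 are orthogonal; the diagonal entry equals n = 8.

(3,3) entry = 8; (0,7) entry = 0.


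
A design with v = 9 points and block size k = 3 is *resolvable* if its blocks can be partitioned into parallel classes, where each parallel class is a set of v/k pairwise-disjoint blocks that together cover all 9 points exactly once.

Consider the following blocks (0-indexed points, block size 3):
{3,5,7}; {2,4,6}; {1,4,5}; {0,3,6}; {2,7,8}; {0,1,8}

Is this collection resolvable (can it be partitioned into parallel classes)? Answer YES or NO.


v = 9, block size k = 3, number of blocks = 6.
For resolvability, blocks must partition into parallel classes of size v/k = 3.
Total blocks must therefore be a multiple of 3: 6 = 3·2 + 0 ⇒ divisible ✓.
Greedy packing gives 2 candidate class(es). Each should be a full parallel class (size 3, covers all 9 points).
  Class 1 (3 blocks): {3,5,7}; {2,4,6}; {0,1,8}. Points covered: [0, 1, 2, 3, 4, 5, 6, 7, 8].
  Class 2 (3 blocks): {1,4,5}; {0,3,6}; {2,7,8}. Points covered: [0, 1, 2, 3, 4, 5, 6, 7, 8].
All classes full (size 3)? YES. All classes cover every point? YES.
Resolvable? YES.

YES


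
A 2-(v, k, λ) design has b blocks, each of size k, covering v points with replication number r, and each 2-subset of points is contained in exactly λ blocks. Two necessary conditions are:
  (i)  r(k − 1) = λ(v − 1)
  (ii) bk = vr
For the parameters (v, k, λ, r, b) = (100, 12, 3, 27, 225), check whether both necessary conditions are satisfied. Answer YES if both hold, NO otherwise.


Condition (i): r(k − 1) = 27·11 = 297; λ(v − 1) = 3·99 = 297. Match? YES.
Condition (ii): bk = 225·12 = 2700; vr = 100·27 = 2700. Match? YES.
Both conditions hold? YES.

YES


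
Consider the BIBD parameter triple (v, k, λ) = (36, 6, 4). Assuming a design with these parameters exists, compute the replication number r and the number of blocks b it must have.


Any 2-(v, k, λ) BIBD satisfies two necessary conditions:
  (i)  Each point sits in r blocks, and counting incidences through any fixed point gives r(k − 1) = λ(v − 1), so r = λ(v − 1)/(k − 1).
  (ii) Total incidences bk = vr, so b = vr/k.
Step 1: r = λ(v − 1)/(k − 1) = 4·(36 − 1)/(6 − 1) = 4·35/5 = 140/5 = 28.
Step 2: b = vr/k = 36·28/6 = 1008/6 = 168.
Check integrality: r = 28 ∈ Z ✓, b = 168 ∈ Z ✓.
(These identities are necessary conditions: they determine r and b for any design with these parameters, but do not by themselves prove that one exists.)

r = 28, b = 168.


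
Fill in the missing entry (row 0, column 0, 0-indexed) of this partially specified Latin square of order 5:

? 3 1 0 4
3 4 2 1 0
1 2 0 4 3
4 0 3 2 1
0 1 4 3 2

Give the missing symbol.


Row 0 contains symbols [0, 1, 3, 4] — missing [2].
Column 0 contains symbols [0, 1, 3, 4] — missing [2].
The missing symbol must appear in both missing sets; intersection = [2].
Therefore the hidden value is 2.

Missing value = 2.


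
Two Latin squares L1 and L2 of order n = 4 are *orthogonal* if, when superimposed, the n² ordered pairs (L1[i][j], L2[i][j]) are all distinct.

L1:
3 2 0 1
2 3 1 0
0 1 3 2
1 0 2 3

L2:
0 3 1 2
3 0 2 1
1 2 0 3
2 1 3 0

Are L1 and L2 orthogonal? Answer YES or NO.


Form the n² = 16 superimposed pairs (L1[i][j], L2[i][j]), row by row (rows and columns indexed from 0):
row 0: (3,0) (2,3) (0,1) (1,2)
row 1: (2,3) (3,0) (1,2) (0,1)
row 2: (0,1) (1,2) (3,0) (2,3)
row 3: (1,2) (0,1) (2,3) (3,0)
Orthogonality requires all 16 pairs distinct.
But the pair (2,3) repeats: cell (0,1) has L1 = 2, L2 = 3, and cell (1,0) has L1 = 2, L2 = 3.
A repeated pair means some other pair never occurs (only 4 distinct pairs out of 16), so the squares are not orthogonal.
Conclusion: NO.

NO


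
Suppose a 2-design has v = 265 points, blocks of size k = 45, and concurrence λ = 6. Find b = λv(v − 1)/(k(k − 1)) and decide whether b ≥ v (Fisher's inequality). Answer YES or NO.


r = λ(v − 1)/(k − 1) = 6·264/44 = 36.
b = vr/k = 265·36/45 = 212.
Fisher's inequality: b ≥ v ⇔ 212 ≥ 265? NO.

NO


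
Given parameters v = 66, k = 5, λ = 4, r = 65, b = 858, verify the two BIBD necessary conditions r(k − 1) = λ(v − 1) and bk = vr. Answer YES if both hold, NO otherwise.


Condition (i): r(k − 1) = 65·4 = 260; λ(v − 1) = 4·65 = 260. Match? YES.
Condition (ii): bk = 858·5 = 4290; vr = 66·65 = 4290. Match? YES.
Both conditions hold? YES.

YES


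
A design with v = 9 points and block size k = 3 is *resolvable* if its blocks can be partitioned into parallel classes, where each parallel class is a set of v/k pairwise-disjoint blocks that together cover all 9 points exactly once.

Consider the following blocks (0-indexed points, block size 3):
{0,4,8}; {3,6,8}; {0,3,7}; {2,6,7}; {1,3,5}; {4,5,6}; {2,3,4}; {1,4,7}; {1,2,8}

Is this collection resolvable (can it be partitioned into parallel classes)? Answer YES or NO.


v = 9, block size k = 3, number of blocks = 9.
For resolvability, blocks must partition into parallel classes of size v/k = 3.
Total blocks must therefore be a multiple of 3: 9 = 3·3 + 0 ⇒ divisible ✓.
Consider block {3,6,8}. The only other block(s) in the collection disjoint from it are {1,4,7} — just 1 block(s). Any parallel class containing {3,6,8} would need 2 other blocks each disjoint from it, so no parallel class of size 3 can contain {3,6,8}.
Since every block must belong to some parallel class in a resolution, the collection cannot be partitioned into parallel classes.
Resolvable? NO.

NO


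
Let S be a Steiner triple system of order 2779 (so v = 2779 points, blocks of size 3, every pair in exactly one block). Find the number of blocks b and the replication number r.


An STS(v) is a 2-(v, 3, 1) BIBD: block size k = 3, λ = 1.
Replication: r(k − 1) = λ(v − 1) ⇒ r·2 = 2779 − 1 = 2778 ⇒ r = 1389.
Block count: b = v(v − 1)/6 = 2779·2778/6 = 7720062/6 = 1286677.

r = 1389, b = 1286677.


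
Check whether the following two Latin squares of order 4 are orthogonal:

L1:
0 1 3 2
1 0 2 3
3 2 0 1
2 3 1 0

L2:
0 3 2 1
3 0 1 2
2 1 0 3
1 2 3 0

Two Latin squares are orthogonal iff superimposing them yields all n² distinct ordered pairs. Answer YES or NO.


Form the n² = 16 superimposed pairs (L1[i][j], L2[i][j]), row by row (rows and columns indexed from 0):
row 0: (0,0) (1,3) (3,2) (2,1)
row 1: (1,3) (0,0) (2,1) (3,2)
row 2: (3,2) (2,1) (0,0) (1,3)
row 3: (2,1) (3,2) (1,3) (0,0)
Orthogonality requires all 16 pairs distinct.
But the pair (1,3) repeats: cell (0,1) has L1 = 1, L2 = 3, and cell (1,0) has L1 = 1, L2 = 3.
A repeated pair means some other pair never occurs (only 4 distinct pairs out of 16), so the squares are not orthogonal.
Conclusion: NO.

NO


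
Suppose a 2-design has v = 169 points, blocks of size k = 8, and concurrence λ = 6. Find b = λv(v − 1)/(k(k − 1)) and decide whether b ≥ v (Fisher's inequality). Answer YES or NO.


b = λv(v − 1)/(k(k − 1)) = 6·169·168/(8·7) = 170352/56 = 3042.
Compare with v = 169: b ≥ v, so Fisher's inequality holds.

YES


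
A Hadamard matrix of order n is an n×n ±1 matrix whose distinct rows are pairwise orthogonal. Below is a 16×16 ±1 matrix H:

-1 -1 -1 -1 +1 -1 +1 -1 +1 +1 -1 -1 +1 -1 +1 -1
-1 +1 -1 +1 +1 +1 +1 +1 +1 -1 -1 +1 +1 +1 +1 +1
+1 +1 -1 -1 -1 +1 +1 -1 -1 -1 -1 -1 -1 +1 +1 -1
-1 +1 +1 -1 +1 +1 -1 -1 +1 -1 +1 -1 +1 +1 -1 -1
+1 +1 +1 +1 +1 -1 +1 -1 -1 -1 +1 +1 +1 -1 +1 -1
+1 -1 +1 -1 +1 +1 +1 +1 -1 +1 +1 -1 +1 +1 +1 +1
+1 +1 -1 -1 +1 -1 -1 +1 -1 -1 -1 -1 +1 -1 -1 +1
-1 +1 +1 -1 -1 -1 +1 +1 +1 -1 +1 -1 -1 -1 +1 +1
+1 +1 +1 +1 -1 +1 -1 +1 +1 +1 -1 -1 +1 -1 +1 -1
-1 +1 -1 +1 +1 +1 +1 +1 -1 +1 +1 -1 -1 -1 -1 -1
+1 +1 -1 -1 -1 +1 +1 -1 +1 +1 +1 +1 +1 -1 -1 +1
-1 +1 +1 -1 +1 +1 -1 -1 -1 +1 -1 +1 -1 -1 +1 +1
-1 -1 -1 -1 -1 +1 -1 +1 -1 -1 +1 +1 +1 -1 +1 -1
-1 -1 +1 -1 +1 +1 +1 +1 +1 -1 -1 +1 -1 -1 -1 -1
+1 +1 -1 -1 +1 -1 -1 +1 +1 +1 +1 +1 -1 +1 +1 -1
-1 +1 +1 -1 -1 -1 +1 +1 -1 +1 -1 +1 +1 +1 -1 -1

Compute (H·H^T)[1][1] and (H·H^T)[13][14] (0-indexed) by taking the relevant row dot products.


Row 1 of H: [-1, 1, -1, 1, 1, 1, 1, 1, 1, -1, -1, 1, 1, 1, 1, 1].
Row 13 of H: [-1, -1, 1, -1, 1, 1, 1, 1, 1, -1, -1, 1, -1, -1, -1, -1].
Row 14 of H: [1, 1, -1, -1, 1, -1, -1, 1, 1, 1, 1, 1, -1, 1, 1, -1].
(H·H^T)[1][1] = Σ_j H[1][j]·H[1][j] = (-1)² + (1)² + (-1)² + (1)² + (1)² + (1)² + (1)² + (1)² + (1)² + (-1)² + (-1)² + (1)² + (1)² + (1)² + (1)² + (1)² = 1 + 1 + 1 + 1 + 1 + 1 + 1 + 1 + 1 + 1 + 1 + 1 + 1 + 1 + 1 + 1 = 16.
(H·H^T)[13][14] = Σ_j H[13][j]·H[14][j] = (-1)·(1) + (-1)·(1) + (1)·(-1) + (-1)·(-1) + (1)·(1) + (1)·(-1) + (1)·(-1) + (1)·(1) + (1)·(1) + (-1)·(1) + (-1)·(1) + (1)·(1) + (-1)·(-1) + (-1)·(1) + (-1)·(1) + (-1)·(-1) = -1 + -1 + -1 + 1 + 1 + -1 + -1 + 1 + 1 + -1 + -1 + 1 + 1 + -1 + -1 + 1 = -2.
Rows 13 and 14 are not orthogonal (dot product = -2 ≠ 0), so H is not a Hadamard matrix.

(1,1) entry = 16; (13,14) entry = -2.
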